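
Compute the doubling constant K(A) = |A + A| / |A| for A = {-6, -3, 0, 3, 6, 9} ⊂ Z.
K = |A + A| / |A| = 11/6

Enumerate A + A = {a + b : a, b ∈ A}. With |A| = 6, there are |A|^2 = 36 ordered sum pairs; collecting distinct values, A + A = {-12, -9, -6, -3, 0, 3, 6, 9, 12, 15, 18}, so |A + A| = 11. Thus K = 11/6. Here |A + A| = 2|A| − 1 = 11, the minimum possible — so K = 11/6 is minimal, which holds iff A is an arithmetic progression.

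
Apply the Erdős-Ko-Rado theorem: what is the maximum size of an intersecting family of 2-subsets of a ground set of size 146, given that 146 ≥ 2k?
max |F| = C(145, 1) = 145

Erdős-Ko-Rado (1961): when n ≥ 2k, max |F| = C(n−1, k−1). The bound is attained by the star {A : i ∈ A} for any fixed i ∈ [n]. Here C(146−1, 2−1) = C(145, 1) = 145.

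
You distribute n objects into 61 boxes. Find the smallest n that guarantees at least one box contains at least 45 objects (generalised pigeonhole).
n = (45 − 1)·61 + 1 = 2685

By the generalised pigeonhole principle, to guarantee some box contains ≥ r objects we need more than (r − 1) · k objects total. Threshold: n = (r − 1) · k + 1. With r = 45 and k = 61: n = 44 · 61 + 1 = 2684 + 1 = 2685. For n = 2684 = 44 · 61, we can put exactly 44 objects in every box, avoiding 45 in any single one — so 2685 is tight.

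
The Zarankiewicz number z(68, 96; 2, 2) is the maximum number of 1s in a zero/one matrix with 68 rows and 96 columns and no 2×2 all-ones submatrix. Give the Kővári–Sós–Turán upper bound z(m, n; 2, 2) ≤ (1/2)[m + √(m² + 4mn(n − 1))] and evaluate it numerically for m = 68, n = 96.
z(68, 96; 2, 2) ≤ (1/2)[68 + √(68² + 4·68·96·95)] = (1/2)[68 + √2485264] = 822.236

Kővári–Sós–Turán: let r_1, ..., r_68 be the row sums and z = Σ r_i the total number of 1s. Each pair of columns can share at most one row with both entries 1 (else a 2×2 all-ones block appears), so Σ_i C(r_i, 2) ≤ C(96, 2) = 4560. By convexity Σ_i C(r_i, 2) ≥ 68·C(z/68, 2) = z(z − 68)/(2·68), giving z² − 68z − 68·96·95 ≤ 0 and hence z ≤ (1/2)[68 + √(4624 + 4·620160)] = (1/2)[68 + √2485264] ≈ (1/2)(68 + 1576.472) = 822.236.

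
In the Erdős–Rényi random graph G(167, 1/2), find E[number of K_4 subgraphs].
E[# K_4] = C(167, 4) · (1/2)^C(4, 2) = 31256555 / 2^6 = 488383.671875

For each 4-subset S of vertices (there are C(167, 4) = 31256555 such S), let X_S = 1 if S induces a K_4 (all C(4, 2) = 6 edges present). Then P(X_S = 1) = (1/2)^6 = 1/64. By linearity of expectation, E[# K_4] = C(167, 4) · (1/2)^6 = 31256555 / 64 = 488383.671875.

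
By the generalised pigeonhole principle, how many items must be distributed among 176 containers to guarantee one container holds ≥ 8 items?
n = (8 − 1)·176 + 1 = 1233

By the generalised pigeonhole principle, to guarantee some box contains ≥ r objects we need more than (r − 1) · k objects total. Threshold: n = (r − 1) · k + 1. With r = 8 and k = 176: n = 7 · 176 + 1 = 1232 + 1 = 1233. For n = 1232 = 7 · 176, we can put exactly 7 objects in every box, avoiding 8 in any single one — so 1233 is tight.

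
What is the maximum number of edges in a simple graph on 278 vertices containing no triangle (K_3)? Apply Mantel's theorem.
ex(278, K_3) = ⌊278^2/4⌋ = 19321

Mantel (1907): a triangle-free graph on n vertices has at most ⌊n^2/4⌋ edges, with equality for the complete bipartite graph K_{⌊n/2⌋, ⌈n/2⌉}. For n = 278: ⌊278^2/4⌋ = ⌊77284/4⌋ = 19321. The extremal graph is K_{139, 139}, which has 139·139 = 19321 edges.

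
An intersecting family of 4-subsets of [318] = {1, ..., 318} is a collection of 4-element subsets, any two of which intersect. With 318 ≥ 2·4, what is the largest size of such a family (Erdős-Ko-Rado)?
max |F| = C(317, 3) = 5259030

Erdős-Ko-Rado (1961): when n ≥ 2k, max |F| = C(n−1, k−1). The bound is attained by the star {A : i ∈ A} for any fixed i ∈ [n]. Here C(318−1, 4−1) = C(317, 3) = 5259030.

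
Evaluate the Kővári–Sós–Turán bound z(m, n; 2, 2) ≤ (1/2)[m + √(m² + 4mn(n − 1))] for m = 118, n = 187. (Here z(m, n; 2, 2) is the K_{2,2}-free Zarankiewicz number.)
z(118, 187; 2, 2) ≤ (1/2)[118 + √(118² + 4·118·187·186)] = (1/2)[118 + √16431028] = 2085.7602

Kővári–Sós–Turán: let r_1, ..., r_118 be the row sums and z = Σ r_i the total number of 1s. Each pair of columns can share at most one row with both entries 1 (else a 2×2 all-ones block appears), so Σ_i C(r_i, 2) ≤ C(187, 2) = 17391. By convexity Σ_i C(r_i, 2) ≥ 118·C(z/118, 2) = z(z − 118)/(2·118), giving z² − 118z − 118·187·186 ≤ 0 and hence z ≤ (1/2)[118 + √(13924 + 4·4104276)] = (1/2)[118 + √16431028] ≈ (1/2)(118 + 4053.5204) = 2085.7602.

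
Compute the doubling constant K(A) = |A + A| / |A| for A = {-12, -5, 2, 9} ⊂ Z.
K = |A + A| / |A| = 7/4

Enumerate A + A = {a + b : a, b ∈ A}. With |A| = 4, there are |A|^2 = 16 ordered sum pairs; collecting distinct values, A + A = {-24, -17, -10, -3, 4, 11, 18}, so |A + A| = 7. Thus K = 7/4. Here |A + A| = 2|A| − 1 = 7, the minimum possible — so K = 7/4 is minimal, which holds iff A is an arithmetic progression.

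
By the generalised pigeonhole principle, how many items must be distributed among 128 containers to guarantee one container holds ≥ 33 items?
n = (33 − 1)·128 + 1 = 4097

By the generalised pigeonhole principle, to guarantee some box contains ≥ r objects we need more than (r − 1) · k objects total. Threshold: n = (r − 1) · k + 1. With r = 33 and k = 128: n = 32 · 128 + 1 = 4096 + 1 = 4097. For n = 4096 = 32 · 128, we can put exactly 32 objects in every box, avoiding 33 in any single one — so 4097 is tight.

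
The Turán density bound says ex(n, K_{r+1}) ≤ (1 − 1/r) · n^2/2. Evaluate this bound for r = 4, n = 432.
Turán density bound = (3/4) · 432^2/2 = 69984

Turán's theorem: ex(n, K_{r+1}) is achieved by the complete r-partite Turán graph T(n, r) with parts as balanced as possible, and is at most (1 − 1/r) · n^2/2. For r = 4, n = 432: the density bound is (3/4) · 186624/2 = 69984. Since 4 ∣ 432, the Turán graph T(432, 4) has parts of equal size 108, and its edge count e(T(432, 4)) = 69984 attains the density bound exactly.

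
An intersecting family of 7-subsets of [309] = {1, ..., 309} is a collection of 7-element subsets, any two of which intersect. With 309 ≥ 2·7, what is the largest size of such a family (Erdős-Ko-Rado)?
max |F| = C(308, 6) = 1129000342008

Erdős-Ko-Rado (1961): when n ≥ 2k, max |F| = C(n−1, k−1). The bound is attained by the star {A : i ∈ A} for any fixed i ∈ [n]. Here C(309−1, 7−1) = C(308, 6) = 1129000342008.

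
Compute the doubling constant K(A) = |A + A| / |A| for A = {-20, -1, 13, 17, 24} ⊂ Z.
K = |A + A| / |A| = 15/5 = 3

Enumerate A + A = {a + b : a, b ∈ A}. With |A| = 5, there are |A|^2 = 25 ordered sum pairs; collecting distinct values, A + A = {-40, -21, -7, -3, -2, 4, 12, 16, 23, 26, 30, 34, 37, 41, 48}, so |A + A| = 15. Thus K = 15/5 = 3. For comparison, the minimum possible |A + A| over all 5-element sets is 2·5 − 1 = 9 (so min K = 9/5), attained only by arithmetic progressions.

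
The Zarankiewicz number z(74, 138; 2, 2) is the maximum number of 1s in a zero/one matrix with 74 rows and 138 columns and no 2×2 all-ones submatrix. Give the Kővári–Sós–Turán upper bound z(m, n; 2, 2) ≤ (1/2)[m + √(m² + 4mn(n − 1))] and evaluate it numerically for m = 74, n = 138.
z(74, 138; 2, 2) ≤ (1/2)[74 + √(74² + 4·74·138·137)] = (1/2)[74 + √5601652] = 1220.3905

Kővári–Sós–Turán: let r_1, ..., r_74 be the row sums and z = Σ r_i the total number of 1s. Each pair of columns can share at most one row with both entries 1 (else a 2×2 all-ones block appears), so Σ_i C(r_i, 2) ≤ C(138, 2) = 9453. By convexity Σ_i C(r_i, 2) ≥ 74·C(z/74, 2) = z(z − 74)/(2·74), giving z² − 74z − 74·138·137 ≤ 0 and hence z ≤ (1/2)[74 + √(5476 + 4·1399044)] = (1/2)[74 + √5601652] ≈ (1/2)(74 + 2366.7809) = 1220.3905.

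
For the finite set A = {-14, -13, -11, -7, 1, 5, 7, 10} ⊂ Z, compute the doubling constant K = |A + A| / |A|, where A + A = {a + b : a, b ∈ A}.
K = |A + A| / |A| = 33/8

Enumerate A + A = {a + b : a, b ∈ A}. With |A| = 8, there are |A|^2 = 64 ordered sum pairs; collecting distinct values, A + A = {-28, -27, -26, -25, -24, -22, -21, -20, -18, -14, -13, -12, -10, -9, -8, -7, -6, -4, -3, -2, -1, 0, 2, 3, 6, 8, 10, 11, 12, 14, 15, 17, 20}, so |A + A| = 33. Thus K = 33/8. For comparison, the minimum possible |A + A| over all 8-element sets is 2·8 − 1 = 15 (so min K = 15/8), attained only by arithmetic progressions.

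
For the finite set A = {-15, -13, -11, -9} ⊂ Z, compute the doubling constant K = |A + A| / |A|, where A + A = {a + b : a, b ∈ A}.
K = |A + A| / |A| = 7/4

Enumerate A + A = {a + b : a, b ∈ A}. With |A| = 4, there are |A|^2 = 16 ordered sum pairs; collecting distinct values, A + A = {-30, -28, -26, -24, -22, -20, -18}, so |A + A| = 7. Thus K = 7/4. Here |A + A| = 2|A| − 1 = 7, the minimum possible — so K = 7/4 is minimal, which holds iff A is an arithmetic progression.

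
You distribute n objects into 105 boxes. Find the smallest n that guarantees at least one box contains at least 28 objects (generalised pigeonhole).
n = (28 − 1)·105 + 1 = 2836

By the generalised pigeonhole principle, to guarantee some box contains ≥ r objects we need more than (r − 1) · k objects total. Threshold: n = (r − 1) · k + 1. With r = 28 and k = 105: n = 27 · 105 + 1 = 2835 + 1 = 2836. For n = 2835 = 27 · 105, we can put exactly 27 objects in every box, avoiding 28 in any single one — so 2836 is tight.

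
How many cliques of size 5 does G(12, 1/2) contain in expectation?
E[# K_5] = C(12, 5) · (1/2)^C(5, 2) = 792 / 2^10 = 99/128 = 0.7734375

For each 5-subset S of vertices (there are C(12, 5) = 792 such S), let X_S = 1 if S induces a K_5 (all C(5, 2) = 10 edges present). Then P(X_S = 1) = (1/2)^10 = 1/1024. By linearity of expectation, E[# K_5] = C(12, 5) · (1/2)^10 = 792 / 1024 = 99/128 = 0.7734375.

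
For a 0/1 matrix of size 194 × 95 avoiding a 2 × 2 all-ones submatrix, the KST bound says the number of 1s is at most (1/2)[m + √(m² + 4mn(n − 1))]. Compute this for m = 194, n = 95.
z(194, 95; 2, 2) ≤ (1/2)[194 + √(194² + 4·194·95·94)] = (1/2)[194 + √6967316] = 1416.7837

Kővári–Sós–Turán: let r_1, ..., r_194 be the row sums and z = Σ r_i the total number of 1s. Each pair of columns can share at most one row with both entries 1 (else a 2×2 all-ones block appears), so Σ_i C(r_i, 2) ≤ C(95, 2) = 4465. By convexity Σ_i C(r_i, 2) ≥ 194·C(z/194, 2) = z(z − 194)/(2·194), giving z² − 194z − 194·95·94 ≤ 0 and hence z ≤ (1/2)[194 + √(37636 + 4·1732420)] = (1/2)[194 + √6967316] ≈ (1/2)(194 + 2639.5674) = 1416.7837.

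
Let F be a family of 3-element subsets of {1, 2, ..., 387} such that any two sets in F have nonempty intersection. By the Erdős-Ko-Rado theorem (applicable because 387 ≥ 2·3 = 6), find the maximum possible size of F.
max |F| = C(386, 2) = 74305

The Erdős-Ko-Rado theorem states: for n ≥ 2k, an intersecting family of k-subsets of an n-element set has size at most C(n − 1, k − 1), with equality for 'star' families {A ⊆ [n] : |A| = k, i ∈ A} (fix an element i). For n = 387, k = 3: C(386, 2) = 74305.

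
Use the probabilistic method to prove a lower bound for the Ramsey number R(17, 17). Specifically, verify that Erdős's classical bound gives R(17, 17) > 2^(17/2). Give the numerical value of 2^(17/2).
2^(17/2) = 362.0387; so R(17, 17) > 362.0387

Colour each edge of K_n uniformly at random with red/blue. The expected number of monochromatic K_17 is C(n, 17) · 2 · 2^(−C(17,2)). If C(n, 17) · 2^(1 − C(17,2)) < 1, then with positive probability no monochromatic K_17 exists, so R(17, 17) > n. The standard estimate C(n, 17) ≤ n^17/17! shows this inequality holds whenever n ≤ 2^(17/2) (since 17! · 2^(C(17,2) − 1) > 2^(17^2/2) ≥ n^17). Hence R(17, 17) > 2^(17/2) = 362.0387.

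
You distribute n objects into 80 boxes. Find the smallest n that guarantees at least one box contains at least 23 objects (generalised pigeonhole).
n = (23 − 1)·80 + 1 = 1761

By the generalised pigeonhole principle, to guarantee some box contains ≥ r objects we need more than (r − 1) · k objects total. Threshold: n = (r − 1) · k + 1. With r = 23 and k = 80: n = 22 · 80 + 1 = 1760 + 1 = 1761. For n = 1760 = 22 · 80, we can put exactly 22 objects in every box, avoiding 23 in any single one — so 1761 is tight.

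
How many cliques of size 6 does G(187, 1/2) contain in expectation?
E[# K_6] = C(187, 6) · (1/2)^C(6, 2) = 54768908194 / 2^15 = 27384454097/16384 ≈ 1671414.434631

For each 6-subset S of vertices (there are C(187, 6) = 54768908194 such S), let X_S = 1 if S induces a K_6 (all C(6, 2) = 15 edges present). Then P(X_S = 1) = (1/2)^15 = 1/32768. By linearity of expectation, E[# K_6] = C(187, 6) · (1/2)^15 = 54768908194 / 32768 = 27384454097/16384 ≈ 1671414.434631.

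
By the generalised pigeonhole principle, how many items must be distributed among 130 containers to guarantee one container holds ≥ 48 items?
n = (48 − 1)·130 + 1 = 6111

By the generalised pigeonhole principle, to guarantee some box contains ≥ r objects we need more than (r − 1) · k objects total. Threshold: n = (r − 1) · k + 1. With r = 48 and k = 130: n = 47 · 130 + 1 = 6110 + 1 = 6111. For n = 6110 = 47 · 130, we can put exactly 47 objects in every box, avoiding 48 in any single one — so 6111 is tight.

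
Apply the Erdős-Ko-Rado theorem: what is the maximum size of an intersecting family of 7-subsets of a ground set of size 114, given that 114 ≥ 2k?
max |F| = C(113, 6) = 2526561576

Erdős-Ko-Rado (1961): when n ≥ 2k, max |F| = C(n−1, k−1). The bound is attained by the star {A : i ∈ A} for any fixed i ∈ [n]. Here C(114−1, 7−1) = C(113, 6) = 2526561576.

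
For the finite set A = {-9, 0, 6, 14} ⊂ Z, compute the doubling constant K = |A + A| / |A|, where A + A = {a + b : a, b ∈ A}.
K = |A + A| / |A| = 10/4 = 5/2

Enumerate A + A = {a + b : a, b ∈ A}. With |A| = 4, there are |A|^2 = 16 ordered sum pairs; collecting distinct values, A + A = {-18, -9, -3, 0, 5, 6, 12, 14, 20, 28}, so |A + A| = 10. Thus K = 10/4 = 5/2. For comparison, the minimum possible |A + A| over all 4-element sets is 2·4 − 1 = 7 (so min K = 7/4), attained only by arithmetic progressions.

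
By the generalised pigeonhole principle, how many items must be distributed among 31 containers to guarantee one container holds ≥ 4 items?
n = (4 − 1)·31 + 1 = 94

By the generalised pigeonhole principle, to guarantee some box contains ≥ r objects we need more than (r − 1) · k objects total. Threshold: n = (r − 1) · k + 1. With r = 4 and k = 31: n = 3 · 31 + 1 = 93 + 1 = 94. For n = 93 = 3 · 31, we can put exactly 3 objects in every box, avoiding 4 in any single one — so 94 is tight.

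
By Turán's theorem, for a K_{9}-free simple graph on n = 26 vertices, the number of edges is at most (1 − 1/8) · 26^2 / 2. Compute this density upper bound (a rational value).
Turán density bound = (7/8) · 26^2/2 = 1183/4 ≈ 295.75

Turán's theorem: ex(n, K_{r+1}) is achieved by the complete r-partite Turán graph T(n, r) with parts as balanced as possible, and is at most (1 − 1/r) · n^2/2. For r = 8, n = 26: the density bound is (7/8) · 676/2 = 1183/4 ≈ 295.75. The integer-valued extremum is e(T(26, 8)) = 295, which is strictly less than the density bound 1183/4 since 8 ∤ 26 (the parts of T(26, 8) cannot all be equal).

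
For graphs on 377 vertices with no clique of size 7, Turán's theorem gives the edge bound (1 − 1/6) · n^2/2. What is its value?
Turán density bound = (5/6) · 377^2/2 = 710645/12 ≈ 59220.4167

Turán's theorem: ex(n, K_{r+1}) is achieved by the complete r-partite Turán graph T(n, r) with parts as balanced as possible, and is at most (1 − 1/r) · n^2/2. For r = 6, n = 377: the density bound is (5/6) · 142129/2 = 710645/12 ≈ 59220.4167. The integer-valued extremum is e(T(377, 6)) = 59220, which is strictly less than the density bound 710645/12 since 6 ∤ 377 (the parts of T(377, 6) cannot all be equal).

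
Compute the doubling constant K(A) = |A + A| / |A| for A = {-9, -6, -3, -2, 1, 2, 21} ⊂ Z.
K = |A + A| / |A| = 23/7

Enumerate A + A = {a + b : a, b ∈ A}. With |A| = 7, there are |A|^2 = 49 ordered sum pairs; collecting distinct values, A + A = {-18, -15, -12, -11, -9, -8, -7, -6, -5, -4, -2, -1, 0, 2, 3, 4, 12, 15, 18, 19, 22, 23, 42}, so |A + A| = 23. Thus K = 23/7. For comparison, the minimum possible |A + A| over all 7-element sets is 2·7 − 1 = 13 (so min K = 13/7), attained only by arithmetic progressions.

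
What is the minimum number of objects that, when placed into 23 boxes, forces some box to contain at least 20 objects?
n = (20 − 1)·23 + 1 = 438

By the generalised pigeonhole principle, to guarantee some box contains ≥ r objects we need more than (r − 1) · k objects total. Threshold: n = (r − 1) · k + 1. With r = 20 and k = 23: n = 19 · 23 + 1 = 437 + 1 = 438. For n = 437 = 19 · 23, we can put exactly 19 objects in every box, avoiding 20 in any single one — so 438 is tight.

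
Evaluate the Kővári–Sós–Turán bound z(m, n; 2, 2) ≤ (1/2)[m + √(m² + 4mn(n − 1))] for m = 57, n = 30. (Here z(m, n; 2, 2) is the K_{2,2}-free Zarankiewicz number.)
z(57, 30; 2, 2) ≤ (1/2)[57 + √(57² + 4·57·30·29)] = (1/2)[57 + √201609] = 253.0045

Kővári–Sós–Turán: let r_1, ..., r_57 be the row sums and z = Σ r_i the total number of 1s. Each pair of columns can share at most one row with both entries 1 (else a 2×2 all-ones block appears), so Σ_i C(r_i, 2) ≤ C(30, 2) = 435. By convexity Σ_i C(r_i, 2) ≥ 57·C(z/57, 2) = z(z − 57)/(2·57), giving z² − 57z − 57·30·29 ≤ 0 and hence z ≤ (1/2)[57 + √(3249 + 4·49590)] = (1/2)[57 + √201609] ≈ (1/2)(57 + 449.0089) = 253.0045.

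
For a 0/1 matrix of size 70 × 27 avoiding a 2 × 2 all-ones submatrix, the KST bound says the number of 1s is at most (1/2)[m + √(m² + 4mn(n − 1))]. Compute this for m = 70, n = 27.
z(70, 27; 2, 2) ≤ (1/2)[70 + √(70² + 4·70·27·26)] = (1/2)[70 + √201460] = 259.4215

Kővári–Sós–Turán: let r_1, ..., r_70 be the row sums and z = Σ r_i the total number of 1s. Each pair of columns can share at most one row with both entries 1 (else a 2×2 all-ones block appears), so Σ_i C(r_i, 2) ≤ C(27, 2) = 351. By convexity Σ_i C(r_i, 2) ≥ 70·C(z/70, 2) = z(z − 70)/(2·70), giving z² − 70z − 70·27·26 ≤ 0 and hence z ≤ (1/2)[70 + √(4900 + 4·49140)] = (1/2)[70 + √201460] ≈ (1/2)(70 + 448.843) = 259.4215.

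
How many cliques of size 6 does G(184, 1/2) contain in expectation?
E[# K_6] = C(184, 6) · (1/2)^C(6, 2) = 49637730324 / 2^15 = 12409432581/8192 ≈ 1514823.313110

For each 6-subset S of vertices (there are C(184, 6) = 49637730324 such S), let X_S = 1 if S induces a K_6 (all C(6, 2) = 15 edges present). Then P(X_S = 1) = (1/2)^15 = 1/32768. By linearity of expectation, E[# K_6] = C(184, 6) · (1/2)^15 = 49637730324 / 32768 = 12409432581/8192 ≈ 1514823.313110.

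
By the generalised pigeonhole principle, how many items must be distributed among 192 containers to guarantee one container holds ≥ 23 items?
n = (23 − 1)·192 + 1 = 4225

By the generalised pigeonhole principle, to guarantee some box contains ≥ r objects we need more than (r − 1) · k objects total. Threshold: n = (r − 1) · k + 1. With r = 23 and k = 192: n = 22 · 192 + 1 = 4224 + 1 = 4225. For n = 4224 = 22 · 192, we can put exactly 22 objects in every box, avoiding 23 in any single one — so 4225 is tight.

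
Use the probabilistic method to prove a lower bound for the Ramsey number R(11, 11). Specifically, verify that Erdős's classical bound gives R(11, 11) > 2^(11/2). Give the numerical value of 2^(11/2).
2^(11/2) = 45.2548; so R(11, 11) > 45.2548

Colour each edge of K_n uniformly at random with red/blue. The expected number of monochromatic K_11 is C(n, 11) · 2 · 2^(−C(11,2)). If C(n, 11) · 2^(1 − C(11,2)) < 1, then with positive probability no monochromatic K_11 exists, so R(11, 11) > n. The standard estimate C(n, 11) ≤ n^11/11! shows this inequality holds whenever n ≤ 2^(11/2) (since 11! · 2^(C(11,2) − 1) > 2^(11^2/2) ≥ n^11). Hence R(11, 11) > 2^(11/2) = 45.2548.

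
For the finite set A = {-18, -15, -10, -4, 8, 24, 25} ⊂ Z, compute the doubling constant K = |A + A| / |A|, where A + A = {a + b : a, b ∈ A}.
K = |A + A| / |A| = 28/7 = 4

Enumerate A + A = {a + b : a, b ∈ A}. With |A| = 7, there are |A|^2 = 49 ordered sum pairs; collecting distinct values, A + A = {-36, -33, -30, -28, -25, -22, -20, -19, -14, -10, -8, -7, -2, 4, 6, 7, 9, 10, 14, 15, 16, 20, 21, 32, 33, 48, 49, 50}, so |A + A| = 28. Thus K = 28/7 = 4. For comparison, the minimum possible |A + A| over all 7-element sets is 2·7 − 1 = 13 (so min K = 13/7), attained only by arithmetic progressions.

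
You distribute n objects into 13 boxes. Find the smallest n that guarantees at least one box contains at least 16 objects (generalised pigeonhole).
n = (16 − 1)·13 + 1 = 196

By the generalised pigeonhole principle, to guarantee some box contains ≥ r objects we need more than (r − 1) · k objects total. Threshold: n = (r − 1) · k + 1. With r = 16 and k = 13: n = 15 · 13 + 1 = 195 + 1 = 196. For n = 195 = 15 · 13, we can put exactly 15 objects in every box, avoiding 16 in any single one — so 196 is tight.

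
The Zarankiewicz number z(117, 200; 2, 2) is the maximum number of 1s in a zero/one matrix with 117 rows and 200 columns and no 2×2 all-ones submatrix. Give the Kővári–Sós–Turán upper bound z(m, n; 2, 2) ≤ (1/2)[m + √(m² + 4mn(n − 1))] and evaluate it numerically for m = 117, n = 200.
z(117, 200; 2, 2) ≤ (1/2)[117 + √(117² + 4·117·200·199)] = (1/2)[117 + √18640089] = 2217.2085

Kővári–Sós–Turán: let r_1, ..., r_117 be the row sums and z = Σ r_i the total number of 1s. Each pair of columns can share at most one row with both entries 1 (else a 2×2 all-ones block appears), so Σ_i C(r_i, 2) ≤ C(200, 2) = 19900. By convexity Σ_i C(r_i, 2) ≥ 117·C(z/117, 2) = z(z − 117)/(2·117), giving z² − 117z − 117·200·199 ≤ 0 and hence z ≤ (1/2)[117 + √(13689 + 4·4656600)] = (1/2)[117 + √18640089] ≈ (1/2)(117 + 4317.4169) = 2217.2085.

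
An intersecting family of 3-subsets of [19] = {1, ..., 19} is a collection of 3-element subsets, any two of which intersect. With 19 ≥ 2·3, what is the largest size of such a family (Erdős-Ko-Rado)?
max |F| = C(18, 2) = 153

The Erdős-Ko-Rado theorem states: for n ≥ 2k, an intersecting family of k-subsets of an n-element set has size at most C(n − 1, k − 1), with equality for 'star' families {A ⊆ [n] : |A| = k, i ∈ A} (fix an element i). For n = 19, k = 3: C(18, 2) = 153.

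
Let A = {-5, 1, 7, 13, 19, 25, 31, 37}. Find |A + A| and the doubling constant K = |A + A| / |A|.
K = |A + A| / |A| = 15/8

Enumerate A + A = {a + b : a, b ∈ A}. With |A| = 8, there are |A|^2 = 64 ordered sum pairs; collecting distinct values, A + A = {-10, -4, 2, 8, 14, 20, 26, 32, 38, 44, 50, 56, 62, 68, 74}, so |A + A| = 15. Thus K = 15/8. Here |A + A| = 2|A| − 1 = 15, the minimum possible — so K = 15/8 is minimal, which holds iff A is an arithmetic progression.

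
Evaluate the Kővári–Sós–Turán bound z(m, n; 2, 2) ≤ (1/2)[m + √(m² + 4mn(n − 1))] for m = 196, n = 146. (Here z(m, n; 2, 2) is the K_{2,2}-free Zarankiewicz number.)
z(196, 146; 2, 2) ≤ (1/2)[196 + √(196² + 4·196·146·145)] = (1/2)[196 + √16635696] = 2137.344

Kővári–Sós–Turán: let r_1, ..., r_196 be the row sums and z = Σ r_i the total number of 1s. Each pair of columns can share at most one row with both entries 1 (else a 2×2 all-ones block appears), so Σ_i C(r_i, 2) ≤ C(146, 2) = 10585. By convexity Σ_i C(r_i, 2) ≥ 196·C(z/196, 2) = z(z − 196)/(2·196), giving z² − 196z − 196·146·145 ≤ 0 and hence z ≤ (1/2)[196 + √(38416 + 4·4149320)] = (1/2)[196 + √16635696] ≈ (1/2)(196 + 4078.688) = 2137.344.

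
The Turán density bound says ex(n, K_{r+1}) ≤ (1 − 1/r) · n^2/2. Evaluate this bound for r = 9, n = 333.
Turán density bound = (8/9) · 333^2/2 = 49284

Turán's theorem: ex(n, K_{r+1}) is achieved by the complete r-partite Turán graph T(n, r) with parts as balanced as possible, and is at most (1 − 1/r) · n^2/2. For r = 9, n = 333: the density bound is (8/9) · 110889/2 = 49284. Since 9 ∣ 333, the Turán graph T(333, 9) has parts of equal size 37, and its edge count e(T(333, 9)) = 49284 attains the density bound exactly.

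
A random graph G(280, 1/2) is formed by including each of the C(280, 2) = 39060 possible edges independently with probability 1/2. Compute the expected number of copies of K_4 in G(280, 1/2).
E[# K_4] = C(280, 4) · (1/2)^C(4, 2) = 250654530 / 2^6 = 125327265/32 = 3916477.03125

For each 4-subset S of vertices (there are C(280, 4) = 250654530 such S), let X_S = 1 if S induces a K_4 (all C(4, 2) = 6 edges present). Then P(X_S = 1) = (1/2)^6 = 1/64. By linearity of expectation, E[# K_4] = C(280, 4) · (1/2)^6 = 250654530 / 64 = 125327265/32 = 3916477.03125.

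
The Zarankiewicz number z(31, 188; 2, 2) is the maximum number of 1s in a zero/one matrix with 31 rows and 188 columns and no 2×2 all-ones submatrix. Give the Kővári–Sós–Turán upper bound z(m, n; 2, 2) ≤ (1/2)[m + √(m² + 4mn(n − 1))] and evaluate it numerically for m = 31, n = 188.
z(31, 188; 2, 2) ≤ (1/2)[31 + √(31² + 4·31·188·187)] = (1/2)[31 + √4360305] = 1059.5672

Kővári–Sós–Turán: let r_1, ..., r_31 be the row sums and z = Σ r_i the total number of 1s. Each pair of columns can share at most one row with both entries 1 (else a 2×2 all-ones block appears), so Σ_i C(r_i, 2) ≤ C(188, 2) = 17578. By convexity Σ_i C(r_i, 2) ≥ 31·C(z/31, 2) = z(z − 31)/(2·31), giving z² − 31z − 31·188·187 ≤ 0 and hence z ≤ (1/2)[31 + √(961 + 4·1089836)] = (1/2)[31 + √4360305] ≈ (1/2)(31 + 2088.1343) = 1059.5672.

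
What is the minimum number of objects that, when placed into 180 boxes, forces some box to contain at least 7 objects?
n = (7 − 1)·180 + 1 = 1081

By the generalised pigeonhole principle, to guarantee some box contains ≥ r objects we need more than (r − 1) · k objects total. Threshold: n = (r − 1) · k + 1. With r = 7 and k = 180: n = 6 · 180 + 1 = 1080 + 1 = 1081. For n = 1080 = 6 · 180, we can put exactly 6 objects in every box, avoiding 7 in any single one — so 1081 is tight.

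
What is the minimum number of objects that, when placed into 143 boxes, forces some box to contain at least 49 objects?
n = (49 − 1)·143 + 1 = 6865

By the generalised pigeonhole principle, to guarantee some box contains ≥ r objects we need more than (r − 1) · k objects total. Threshold: n = (r − 1) · k + 1. With r = 49 and k = 143: n = 48 · 143 + 1 = 6864 + 1 = 6865. For n = 6864 = 48 · 143, we can put exactly 48 objects in every box, avoiding 49 in any single one — so 6865 is tight.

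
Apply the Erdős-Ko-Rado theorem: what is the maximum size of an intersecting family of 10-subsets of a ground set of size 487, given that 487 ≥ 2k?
max |F| = C(486, 9) = 3869048995295707080

The Erdős-Ko-Rado theorem states: for n ≥ 2k, an intersecting family of k-subsets of an n-element set has size at most C(n − 1, k − 1), with equality for 'star' families {A ⊆ [n] : |A| = k, i ∈ A} (fix an element i). For n = 487, k = 10: C(486, 9) = 3869048995295707080.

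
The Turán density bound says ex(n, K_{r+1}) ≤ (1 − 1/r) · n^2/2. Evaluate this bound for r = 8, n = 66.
Turán density bound = (7/8) · 66^2/2 = 7623/4 ≈ 1905.75

Turán's theorem: ex(n, K_{r+1}) is achieved by the complete r-partite Turán graph T(n, r) with parts as balanced as possible, and is at most (1 − 1/r) · n^2/2. For r = 8, n = 66: the density bound is (7/8) · 4356/2 = 7623/4 ≈ 1905.75. The integer-valued extremum is e(T(66, 8)) = 1905, which is strictly less than the density bound 7623/4 since 8 ∤ 66 (the parts of T(66, 8) cannot all be equal).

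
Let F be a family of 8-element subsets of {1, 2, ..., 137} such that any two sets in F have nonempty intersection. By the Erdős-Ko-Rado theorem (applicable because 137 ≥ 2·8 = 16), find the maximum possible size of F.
max |F| = C(136, 7) = 145944307080

Erdős-Ko-Rado (1961): when n ≥ 2k, max |F| = C(n−1, k−1). The bound is attained by the star {A : i ∈ A} for any fixed i ∈ [n]. Here C(137−1, 8−1) = C(136, 7) = 145944307080.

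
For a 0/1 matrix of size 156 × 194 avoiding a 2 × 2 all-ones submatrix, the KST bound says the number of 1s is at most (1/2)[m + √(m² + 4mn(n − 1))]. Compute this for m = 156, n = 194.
z(156, 194; 2, 2) ≤ (1/2)[156 + √(156² + 4·156·194·193)] = (1/2)[156 + √23388144] = 2496.0645

Kővári–Sós–Turán: let r_1, ..., r_156 be the row sums and z = Σ r_i the total number of 1s. Each pair of columns can share at most one row with both entries 1 (else a 2×2 all-ones block appears), so Σ_i C(r_i, 2) ≤ C(194, 2) = 18721. By convexity Σ_i C(r_i, 2) ≥ 156·C(z/156, 2) = z(z − 156)/(2·156), giving z² − 156z − 156·194·193 ≤ 0 and hence z ≤ (1/2)[156 + √(24336 + 4·5840952)] = (1/2)[156 + √23388144] ≈ (1/2)(156 + 4836.129) = 2496.0645.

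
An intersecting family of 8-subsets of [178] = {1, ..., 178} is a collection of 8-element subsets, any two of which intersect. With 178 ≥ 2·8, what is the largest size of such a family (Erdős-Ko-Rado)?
max |F| = C(177, 7) = 957664425960

Erdős-Ko-Rado (1961): when n ≥ 2k, max |F| = C(n−1, k−1). The bound is attained by the star {A : i ∈ A} for any fixed i ∈ [n]. Here C(178−1, 8−1) = C(177, 7) = 957664425960.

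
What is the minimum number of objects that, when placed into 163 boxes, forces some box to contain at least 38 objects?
n = (38 − 1)·163 + 1 = 6032

By the generalised pigeonhole principle, to guarantee some box contains ≥ r objects we need more than (r − 1) · k objects total. Threshold: n = (r − 1) · k + 1. With r = 38 and k = 163: n = 37 · 163 + 1 = 6031 + 1 = 6032. For n = 6031 = 37 · 163, we can put exactly 37 objects in every box, avoiding 38 in any single one — so 6032 is tight.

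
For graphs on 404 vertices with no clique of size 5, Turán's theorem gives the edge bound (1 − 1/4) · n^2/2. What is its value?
Turán density bound = (3/4) · 404^2/2 = 61206

Turán's theorem: ex(n, K_{r+1}) is achieved by the complete r-partite Turán graph T(n, r) with parts as balanced as possible, and is at most (1 − 1/r) · n^2/2. For r = 4, n = 404: the density bound is (3/4) · 163216/2 = 61206. Since 4 ∣ 404, the Turán graph T(404, 4) has parts of equal size 101, and its edge count e(T(404, 4)) = 61206 attains the density bound exactly.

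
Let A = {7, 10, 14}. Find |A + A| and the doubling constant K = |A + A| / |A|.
K = |A + A| / |A| = 6/3 = 2

Enumerate A + A = {a + b : a, b ∈ A}. With |A| = 3, there are |A|^2 = 9 ordered sum pairs; collecting distinct values, A + A = {14, 17, 20, 21, 24, 28}, so |A + A| = 6. Thus K = 6/3 = 2. For comparison, the minimum possible |A + A| over all 3-element sets is 2·3 − 1 = 5 (so min K = 5/3), attained only by arithmetic progressions.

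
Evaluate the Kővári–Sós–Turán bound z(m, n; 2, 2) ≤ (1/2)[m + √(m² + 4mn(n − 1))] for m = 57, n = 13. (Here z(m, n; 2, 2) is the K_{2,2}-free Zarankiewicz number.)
z(57, 13; 2, 2) ≤ (1/2)[57 + √(57² + 4·57·13·12)] = (1/2)[57 + √38817] = 127.0102

Kővári–Sós–Turán: let r_1, ..., r_57 be the row sums and z = Σ r_i the total number of 1s. Each pair of columns can share at most one row with both entries 1 (else a 2×2 all-ones block appears), so Σ_i C(r_i, 2) ≤ C(13, 2) = 78. By convexity Σ_i C(r_i, 2) ≥ 57·C(z/57, 2) = z(z − 57)/(2·57), giving z² − 57z − 57·13·12 ≤ 0 and hence z ≤ (1/2)[57 + √(3249 + 4·8892)] = (1/2)[57 + √38817] ≈ (1/2)(57 + 197.0203) = 127.0102.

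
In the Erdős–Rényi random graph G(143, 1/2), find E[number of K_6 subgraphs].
E[# K_6] = C(143, 6) · (1/2)^C(6, 2) = 10679057389 / 2^15 ≈ 325898.968170

For each 6-subset S of vertices (there are C(143, 6) = 10679057389 such S), let X_S = 1 if S induces a K_6 (all C(6, 2) = 15 edges present). Then P(X_S = 1) = (1/2)^15 = 1/32768. By linearity of expectation, E[# K_6] = C(143, 6) · (1/2)^15 = 10679057389 / 32768 ≈ 325898.968170.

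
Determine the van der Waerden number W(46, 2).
W(46, 2) = 46 + 1 = 47

A 2-term AP is any pair of integers, so a monochromatic 2-AP exists iff some colour is used at least twice. With 46 colours, the colouring i ↦ i on {1, ..., 46} uses each colour once, avoiding any monochromatic pair, so W(46, 2) > 46. For {1, ..., 47}, pigeonhole forces two integers of the same colour, which form a monochromatic 2-AP. Hence W(46, 2) = 47.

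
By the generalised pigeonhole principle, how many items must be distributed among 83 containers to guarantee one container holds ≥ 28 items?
n = (28 − 1)·83 + 1 = 2242

By the generalised pigeonhole principle, to guarantee some box contains ≥ r objects we need more than (r − 1) · k objects total. Threshold: n = (r − 1) · k + 1. With r = 28 and k = 83: n = 27 · 83 + 1 = 2241 + 1 = 2242. For n = 2241 = 27 · 83, we can put exactly 27 objects in every box, avoiding 28 in any single one — so 2242 is tight.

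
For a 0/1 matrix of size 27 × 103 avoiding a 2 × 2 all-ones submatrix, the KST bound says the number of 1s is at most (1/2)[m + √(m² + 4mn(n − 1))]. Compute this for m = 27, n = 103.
z(27, 103; 2, 2) ≤ (1/2)[27 + √(27² + 4·27·103·102)] = (1/2)[27 + √1135377] = 546.2704

Kővári–Sós–Turán: let r_1, ..., r_27 be the row sums and z = Σ r_i the total number of 1s. Each pair of columns can share at most one row with both entries 1 (else a 2×2 all-ones block appears), so Σ_i C(r_i, 2) ≤ C(103, 2) = 5253. By convexity Σ_i C(r_i, 2) ≥ 27·C(z/27, 2) = z(z − 27)/(2·27), giving z² − 27z − 27·103·102 ≤ 0 and hence z ≤ (1/2)[27 + √(729 + 4·283662)] = (1/2)[27 + √1135377] ≈ (1/2)(27 + 1065.5407) = 546.2704.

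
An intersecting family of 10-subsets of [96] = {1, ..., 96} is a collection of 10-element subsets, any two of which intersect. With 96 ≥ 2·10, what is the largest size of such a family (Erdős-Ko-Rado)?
max |F| = C(95, 9) = 1174992339235

Erdős-Ko-Rado (1961): when n ≥ 2k, max |F| = C(n−1, k−1). The bound is attained by the star {A : i ∈ A} for any fixed i ∈ [n]. Here C(96−1, 10−1) = C(95, 9) = 1174992339235.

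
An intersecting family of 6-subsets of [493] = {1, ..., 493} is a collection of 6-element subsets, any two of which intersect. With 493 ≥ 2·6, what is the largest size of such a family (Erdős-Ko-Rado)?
max |F| = C(492, 5) = 235391138808

Erdős-Ko-Rado (1961): when n ≥ 2k, max |F| = C(n−1, k−1). The bound is attained by the star {A : i ∈ A} for any fixed i ∈ [n]. Here C(493−1, 6−1) = C(492, 5) = 235391138808.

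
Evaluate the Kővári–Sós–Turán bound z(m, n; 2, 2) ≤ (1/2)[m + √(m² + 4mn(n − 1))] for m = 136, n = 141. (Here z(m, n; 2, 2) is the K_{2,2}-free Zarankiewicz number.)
z(136, 141; 2, 2) ≤ (1/2)[136 + √(136² + 4·136·141·140)] = (1/2)[136 + √10757056] = 1707.8976

Kővári–Sós–Turán: let r_1, ..., r_136 be the row sums and z = Σ r_i the total number of 1s. Each pair of columns can share at most one row with both entries 1 (else a 2×2 all-ones block appears), so Σ_i C(r_i, 2) ≤ C(141, 2) = 9870. By convexity Σ_i C(r_i, 2) ≥ 136·C(z/136, 2) = z(z − 136)/(2·136), giving z² − 136z − 136·141·140 ≤ 0 and hence z ≤ (1/2)[136 + √(18496 + 4·2684640)] = (1/2)[136 + √10757056] ≈ (1/2)(136 + 3279.7951) = 1707.8976.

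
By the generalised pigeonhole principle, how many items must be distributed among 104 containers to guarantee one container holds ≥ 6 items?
n = (6 − 1)·104 + 1 = 521

By the generalised pigeonhole principle, to guarantee some box contains ≥ r objects we need more than (r − 1) · k objects total. Threshold: n = (r − 1) · k + 1. With r = 6 and k = 104: n = 5 · 104 + 1 = 520 + 1 = 521. For n = 520 = 5 · 104, we can put exactly 5 objects in every box, avoiding 6 in any single one — so 521 is tight.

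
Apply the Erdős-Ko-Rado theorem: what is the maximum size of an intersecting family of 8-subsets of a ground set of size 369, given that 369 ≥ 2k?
max |F| = C(368, 7) = 171227641826384

Erdős-Ko-Rado (1961): when n ≥ 2k, max |F| = C(n−1, k−1). The bound is attained by the star {A : i ∈ A} for any fixed i ∈ [n]. Here C(369−1, 8−1) = C(368, 7) = 171227641826384.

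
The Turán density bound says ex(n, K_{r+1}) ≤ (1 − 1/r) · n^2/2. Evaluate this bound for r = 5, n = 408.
Turán density bound = (4/5) · 408^2/2 = 332928/5 ≈ 66585.6

Turán's theorem: ex(n, K_{r+1}) is achieved by the complete r-partite Turán graph T(n, r) with parts as balanced as possible, and is at most (1 − 1/r) · n^2/2. For r = 5, n = 408: the density bound is (4/5) · 166464/2 = 332928/5 ≈ 66585.6. The integer-valued extremum is e(T(408, 5)) = 66585, which is strictly less than the density bound 332928/5 since 5 ∤ 408 (the parts of T(408, 5) cannot all be equal).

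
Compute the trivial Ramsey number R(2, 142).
R(2, 142) = 142

R(2, k) = k for all k ≥ 2: in a 2-colouring of K_k, either some edge is red (a red K_2) or all edges are blue (a blue K_k). And K_{141} coloured all-blue has no blue K_142, so R(2, 142) > 141. Hence R(2, 142) = 142.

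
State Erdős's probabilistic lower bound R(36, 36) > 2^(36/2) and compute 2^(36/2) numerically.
2^(36/2) = 262144; so R(36, 36) > 262144

Colour each edge of K_n uniformly at random with red/blue. The expected number of monochromatic K_36 is C(n, 36) · 2 · 2^(−C(36,2)). If C(n, 36) · 2^(1 − C(36,2)) < 1, then with positive probability no monochromatic K_36 exists, so R(36, 36) > n. The standard estimate C(n, 36) ≤ n^36/36! shows this inequality holds whenever n ≤ 2^(36/2) (since 36! · 2^(C(36,2) − 1) > 2^(36^2/2) ≥ n^36). Hence R(36, 36) > 2^(36/2) = 262144.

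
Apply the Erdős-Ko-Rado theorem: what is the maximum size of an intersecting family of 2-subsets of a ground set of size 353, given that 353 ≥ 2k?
max |F| = C(352, 1) = 352

The Erdős-Ko-Rado theorem states: for n ≥ 2k, an intersecting family of k-subsets of an n-element set has size at most C(n − 1, k − 1), with equality for 'star' families {A ⊆ [n] : |A| = k, i ∈ A} (fix an element i). For n = 353, k = 2: C(352, 1) = 352.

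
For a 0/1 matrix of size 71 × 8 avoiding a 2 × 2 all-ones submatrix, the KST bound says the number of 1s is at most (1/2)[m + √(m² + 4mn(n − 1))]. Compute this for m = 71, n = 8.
z(71, 8; 2, 2) ≤ (1/2)[71 + √(71² + 4·71·8·7)] = (1/2)[71 + √20945] = 107.8619

Kővári–Sós–Turán: let r_1, ..., r_71 be the row sums and z = Σ r_i the total number of 1s. Each pair of columns can share at most one row with both entries 1 (else a 2×2 all-ones block appears), so Σ_i C(r_i, 2) ≤ C(8, 2) = 28. By convexity Σ_i C(r_i, 2) ≥ 71·C(z/71, 2) = z(z − 71)/(2·71), giving z² − 71z − 71·8·7 ≤ 0 and hence z ≤ (1/2)[71 + √(5041 + 4·3976)] = (1/2)[71 + √20945] ≈ (1/2)(71 + 144.7239) = 107.8619.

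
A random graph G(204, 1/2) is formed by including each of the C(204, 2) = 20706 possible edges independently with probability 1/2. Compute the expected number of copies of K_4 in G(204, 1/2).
E[# K_4] = C(204, 4) · (1/2)^C(4, 2) = 70058751 / 2^6 = 1094667.984375

For each 4-subset S of vertices (there are C(204, 4) = 70058751 such S), let X_S = 1 if S induces a K_4 (all C(4, 2) = 6 edges present). Then P(X_S = 1) = (1/2)^6 = 1/64. By linearity of expectation, E[# K_4] = C(204, 4) · (1/2)^6 = 70058751 / 64 = 1094667.984375.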